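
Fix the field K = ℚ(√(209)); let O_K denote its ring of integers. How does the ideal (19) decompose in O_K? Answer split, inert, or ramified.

209 mod 4 = 1, hence disc K = 209 and O_K = ℤ[(1+√209)/2].
Ramification test: 19 | 209. The prime 19 ramifies in K.

19 is ramified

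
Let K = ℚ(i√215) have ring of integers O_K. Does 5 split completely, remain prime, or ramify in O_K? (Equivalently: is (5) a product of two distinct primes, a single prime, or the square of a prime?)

Since -215 ≡ 1 mod 4, the ring of integers is ℤ[(1+√-215)/2] with discriminant -215.
disc(K) = -215 = 5·(-43), so p = 5 is ramified.

ramified — (5) = 𝔭²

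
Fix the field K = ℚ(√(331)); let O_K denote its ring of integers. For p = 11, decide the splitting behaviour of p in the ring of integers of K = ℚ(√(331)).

Since 331 ≢ 1 mod 4, the ring of integers is ℤ[√331] with discriminant 4·331 = 1324.
11 ∤ 1324, so 11 is unramified.
Compute (331/11) via Euler: 1^((11-1)/2) mod 11 = 1, so (331/11) = 1.
(331/11) = 1, so 11 splits.

split — (11) = 𝔭₁𝔭₂ with 𝔭₁ ≠ 𝔭₂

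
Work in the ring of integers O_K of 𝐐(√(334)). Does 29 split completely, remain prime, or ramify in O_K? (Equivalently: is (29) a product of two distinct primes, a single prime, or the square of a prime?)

remains prime (inert)

334 mod 4 = 2, hence disc K = 4·334 = 1336 and O_K = ℤ[√334].
Since gcd(29, 1336) = 1 the prime 29 does not ramify.
Euler's criterion: 334^14 mod 29 = 28. Thus (334|29) = -1.
(334/29) = -1, so 29 is inert.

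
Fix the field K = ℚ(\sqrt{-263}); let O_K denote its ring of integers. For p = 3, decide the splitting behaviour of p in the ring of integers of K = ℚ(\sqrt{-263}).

-263 mod 4 = 1, hence disc K = -263 and O_K = ℤ[(1+√-263)/2].
disc(K) = -263 is not divisible by 3; 3 is unramified.
Euler's criterion: (-263)^1 mod 3 = 1. Thus (-263|3) = 1.
Legendre symbol 1 ⇒ 3 is split.

p splits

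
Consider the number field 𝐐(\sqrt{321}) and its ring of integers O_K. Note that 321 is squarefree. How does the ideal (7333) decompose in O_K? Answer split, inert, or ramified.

d = 321 ≡ 1 (mod 4), so O_K = ℤ[(1+√321)/2] and disc(K) = d = 321.
7333 ∤ 321, so 7333 is unramified.
Euler's criterion: 321^3666 mod 7333 = 1. Thus (321|7333) = 1.
(321/7333) = 1, so 7333 splits.

7333 splits in O_K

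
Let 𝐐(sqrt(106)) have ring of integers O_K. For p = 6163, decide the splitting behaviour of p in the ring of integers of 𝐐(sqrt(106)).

6163 remains inert

106 mod 4 = 2, hence disc K = 4·106 = 424 and O_K = ℤ[√106].
6163 ∤ 424, so 6163 is unramified.
(106/6163) = 106^3081 mod 6163 = 6162, giving Legendre symbol -1.
d is a non-residue mod p, hence 6163 remains inert in O_K.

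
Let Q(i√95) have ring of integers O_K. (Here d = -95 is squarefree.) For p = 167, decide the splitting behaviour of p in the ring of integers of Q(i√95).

split — (167) = 𝔭₁𝔭₂ with 𝔭₁ ≠ 𝔭₂

d = -95 ≡ 1 (mod 4), so O_K = ℤ[(1+√-95)/2] and disc(K) = d = -95.
167 ∤ -95, so 167 is unramified.
(-95/167) = 72^83 mod 167 = 1, giving Legendre symbol 1.
Legendre symbol 1 ⇒ 167 is split.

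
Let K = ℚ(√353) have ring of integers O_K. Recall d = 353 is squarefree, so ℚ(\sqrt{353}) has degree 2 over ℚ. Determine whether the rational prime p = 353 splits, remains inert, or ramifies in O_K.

ramified

Since 353 ≡ 1 mod 4, the ring of integers is ℤ[(1+√353)/2] with discriminant 353.
353 divides disc(K) = 353, so 353 ramifies.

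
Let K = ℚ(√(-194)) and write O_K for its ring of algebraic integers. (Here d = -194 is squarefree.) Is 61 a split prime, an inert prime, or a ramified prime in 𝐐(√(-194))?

p is inert

d = -194 ≡ 2 (mod 4), so O_K = ℤ[√-194] and disc(K) = 4d = -776.
61 ∤ -776, so 61 is unramified.
Euler's criterion: (-194)^30 mod 61 = 60. Thus (-194|61) = -1.
Legendre symbol -1 ⇒ 61 is inert.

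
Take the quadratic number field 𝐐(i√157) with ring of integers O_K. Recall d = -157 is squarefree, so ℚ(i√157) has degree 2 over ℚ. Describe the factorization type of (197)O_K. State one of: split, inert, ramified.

Since -157 ≢ 1 mod 4, the ring of integers is ℤ[√-157] with discriminant 4·(-157) = -628.
Since gcd(197, -628) = 1 the prime 197 does not ramify.
Legendre symbol by Euler's criterion: (-157/197) ≡ (-157)^98 ≡ 1 (mod 197), i.e. (-157/197) = 1.
Legendre symbol 1 ⇒ 197 is split.

split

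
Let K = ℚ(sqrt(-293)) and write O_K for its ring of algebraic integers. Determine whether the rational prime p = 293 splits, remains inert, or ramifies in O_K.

ramifies in O_K

Since -293 ≢ 1 mod 4, the ring of integers is ℤ[√-293] with discriminant 4·(-293) = -1172.
293 divides disc(K) = -1172, so 293 ramifies.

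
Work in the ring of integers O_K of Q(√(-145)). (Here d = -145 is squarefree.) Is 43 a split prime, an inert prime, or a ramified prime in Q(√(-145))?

43 remains inert

d = -145 ≡ 3 (mod 4), so O_K = ℤ[√-145] and disc(K) = 4d = -580.
disc(K) = -580 is not divisible by 43; 43 is unramified.
Compute (-145/43) via Euler: 27^((43-1)/2) mod 43 = 42, so (-145/43) = -1.
Legendre symbol -1 ⇒ 43 is inert.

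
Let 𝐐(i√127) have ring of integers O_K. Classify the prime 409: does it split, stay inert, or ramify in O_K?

Since -127 ≡ 1 mod 4, the ring of integers is ℤ[(1+√-127)/2] with discriminant -127.
disc(K) = -127 is not divisible by 409; 409 is unramified.
Legendre symbol by Euler's criterion: (-127/409) ≡ (-127)^204 ≡ 408 (mod 409), i.e. (-127/409) = -1.
Legendre symbol -1 ⇒ 409 is inert.

p is inert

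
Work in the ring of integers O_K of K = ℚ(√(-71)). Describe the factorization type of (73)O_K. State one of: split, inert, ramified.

-71 mod 4 = 1, hence disc K = -71 and O_K = ℤ[(1+√-71)/2].
Since gcd(73, -71) = 1 the prime 73 does not ramify.
Euler's criterion: (-71)^36 mod 73 = 1. Thus (-71|73) = 1.
d is a quadratic residue mod p, hence 73 splits in O_K.

split — (73) = 𝔭₁𝔭₂ with 𝔭₁ ≠ 𝔭₂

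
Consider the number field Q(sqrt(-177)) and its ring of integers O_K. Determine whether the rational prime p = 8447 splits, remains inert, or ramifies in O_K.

p is inert

d = -177 ≡ 3 (mod 4), so O_K = ℤ[√-177] and disc(K) = 4d = -708.
8447 ∤ -708, so 8447 is unramified.
Legendre symbol by Euler's criterion: (-177/8447) ≡ (-177)^4223 ≡ 8446 (mod 8447), i.e. (-177/8447) = -1.
(-177/8447) = -1, so 8447 is inert.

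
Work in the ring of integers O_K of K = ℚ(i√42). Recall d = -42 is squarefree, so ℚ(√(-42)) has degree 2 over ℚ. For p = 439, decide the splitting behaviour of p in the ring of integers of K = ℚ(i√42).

439 splits in O_K

Since -42 ≢ 1 mod 4, the ring of integers is ℤ[√-42] with discriminant 4·(-42) = -168.
Since gcd(439, -168) = 1 the prime 439 does not ramify.
Euler's criterion: (-42)^219 mod 439 = 1. Thus (-42|439) = 1.
Legendre symbol 1 ⇒ 439 is split.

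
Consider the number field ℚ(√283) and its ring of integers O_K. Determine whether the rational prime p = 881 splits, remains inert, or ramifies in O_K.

inert

Since 283 ≢ 1 mod 4, the ring of integers is ℤ[√283] with discriminant 4·283 = 1132.
disc(K) = 1132 is not divisible by 881; 881 is unramified.
Legendre symbol by Euler's criterion: (283/881) ≡ 283^440 ≡ 880 (mod 881), i.e. (283/881) = -1.
d is a non-residue mod p, hence 881 remains inert in O_K.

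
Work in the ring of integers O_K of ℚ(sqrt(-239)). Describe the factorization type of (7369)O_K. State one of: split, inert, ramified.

-239 mod 4 = 1, hence disc K = -239 and O_K = ℤ[(1+√-239)/2].
7369 ∤ -239, so 7369 is unramified.
Legendre symbol by Euler's criterion: (-239/7369) ≡ (-239)^3684 ≡ 7368 (mod 7369), i.e. (-239/7369) = -1.
(-239/7369) = -1, so 7369 is inert.

7369 remains inert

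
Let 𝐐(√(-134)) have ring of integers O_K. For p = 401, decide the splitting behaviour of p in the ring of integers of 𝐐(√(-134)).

Since -134 ≢ 1 mod 4, the ring of integers is ℤ[√-134] with discriminant 4·(-134) = -536.
Since gcd(401, -536) = 1 the prime 401 does not ramify.
Legendre symbol by Euler's criterion: (-134/401) ≡ (-134)^200 ≡ 400 (mod 401), i.e. (-134/401) = -1.
Legendre symbol -1 ⇒ 401 is inert.

inert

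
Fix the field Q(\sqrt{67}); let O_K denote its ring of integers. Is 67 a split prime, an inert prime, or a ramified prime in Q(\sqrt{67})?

Since 67 ≢ 1 mod 4, the ring of integers is ℤ[√67] with discriminant 4·67 = 268.
Ramification test: 67 | 268. The prime 67 ramifies in K.

p ramifies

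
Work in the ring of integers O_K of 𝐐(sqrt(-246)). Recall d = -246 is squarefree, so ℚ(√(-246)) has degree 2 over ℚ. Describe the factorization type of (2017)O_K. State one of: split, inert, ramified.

split — (2017) = 𝔭₁𝔭₂ with 𝔭₁ ≠ 𝔭₂

d = -246 ≡ 2 (mod 4), so O_K = ℤ[√-246] and disc(K) = 4d = -984.
disc(K) = -984 is not divisible by 2017; 2017 is unramified.
Compute (-246/2017) via Euler: 1771^((2017-1)/2) mod 2017 = 1, so (-246/2017) = 1.
(-246/2017) = 1, so 2017 splits.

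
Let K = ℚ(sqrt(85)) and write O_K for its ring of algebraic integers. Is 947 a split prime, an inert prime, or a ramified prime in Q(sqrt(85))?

85 mod 4 = 1, hence disc K = 85 and O_K = ℤ[(1+√85)/2].
Since gcd(947, 85) = 1 the prime 947 does not ramify.
Compute (85/947) via Euler: 85^((947-1)/2) mod 947 = 1, so (85/947) = 1.
d is a quadratic residue mod p, hence 947 splits in O_K.

split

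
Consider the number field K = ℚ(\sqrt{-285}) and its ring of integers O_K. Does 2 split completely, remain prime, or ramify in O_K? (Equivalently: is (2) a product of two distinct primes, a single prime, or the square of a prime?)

ramifies in O_K

d = -285 ≡ 3 (mod 4), so O_K = ℤ[√-285] and disc(K) = 4d = -1140.
Ramification test: 2 | -1140. The prime 2 ramifies in K.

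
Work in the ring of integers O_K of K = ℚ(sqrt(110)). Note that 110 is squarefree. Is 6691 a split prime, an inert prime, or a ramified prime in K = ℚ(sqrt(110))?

6691 splits in O_K

d = 110 ≡ 2 (mod 4), so O_K = ℤ[√110] and disc(K) = 4d = 440.
Since gcd(6691, 440) = 1 the prime 6691 does not ramify.
(110/6691) = 110^3345 mod 6691 = 1, giving Legendre symbol 1.
(110/6691) = 1, so 6691 splits.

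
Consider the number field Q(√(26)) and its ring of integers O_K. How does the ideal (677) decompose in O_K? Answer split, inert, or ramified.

Since 26 ≢ 1 mod 4, the ring of integers is ℤ[√26] with discriminant 4·26 = 104.
677 ∤ 104, so 677 is unramified.
Legendre symbol by Euler's criterion: (26/677) ≡ 26^338 ≡ 676 (mod 677), i.e. (26/677) = -1.
d is a non-residue mod p, hence 677 remains inert in O_K.

inert — (677) stays prime in O_K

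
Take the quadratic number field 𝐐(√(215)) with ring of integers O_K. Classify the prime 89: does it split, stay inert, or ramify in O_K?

inert

Since 215 ≢ 1 mod 4, the ring of integers is ℤ[√215] with discriminant 4·215 = 860.
89 ∤ 860, so 89 is unramified.
Legendre symbol by Euler's criterion: (215/89) ≡ 215^44 ≡ 88 (mod 89), i.e. (215/89) = -1.
(215/89) = -1, so 89 is inert.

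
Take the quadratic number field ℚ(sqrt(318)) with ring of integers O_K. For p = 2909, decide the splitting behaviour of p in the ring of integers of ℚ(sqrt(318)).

318 mod 4 = 2, hence disc K = 4·318 = 1272 and O_K = ℤ[√318].
Since gcd(2909, 1272) = 1 the prime 2909 does not ramify.
Euler's criterion: 318^1454 mod 2909 = 1. Thus (318|2909) = 1.
Legendre symbol 1 ⇒ 2909 is split.

p splits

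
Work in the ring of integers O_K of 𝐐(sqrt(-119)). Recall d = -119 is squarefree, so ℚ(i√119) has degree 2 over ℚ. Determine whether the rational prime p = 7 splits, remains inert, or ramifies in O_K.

7 is ramified

Since -119 ≡ 1 mod 4, the ring of integers is ℤ[(1+√-119)/2] with discriminant -119.
7 divides disc(K) = -119, so 7 ramifies.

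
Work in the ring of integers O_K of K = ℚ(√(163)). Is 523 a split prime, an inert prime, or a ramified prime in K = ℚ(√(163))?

Since 163 ≢ 1 mod 4, the ring of integers is ℤ[√163] with discriminant 4·163 = 652.
Since gcd(523, 652) = 1 the prime 523 does not ramify.
Compute (163/523) via Euler: 163^((523-1)/2) mod 523 = 522, so (163/523) = -1.
d is a non-residue mod p, hence 523 remains inert in O_K.

remains prime (inert)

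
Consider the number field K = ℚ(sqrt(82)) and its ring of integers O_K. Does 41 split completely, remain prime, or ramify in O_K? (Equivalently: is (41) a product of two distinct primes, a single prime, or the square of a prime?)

82 mod 4 = 2, hence disc K = 4·82 = 328 and O_K = ℤ[√82].
disc(K) = 328 = 41·8, so p = 41 is ramified.

41 is ramified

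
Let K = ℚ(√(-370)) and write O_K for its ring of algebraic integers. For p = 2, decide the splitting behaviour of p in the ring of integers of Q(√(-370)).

Since -370 ≢ 1 mod 4, the ring of integers is ℤ[√-370] with discriminant 4·(-370) = -1480.
Ramification test: 2 | -1480. The prime 2 ramifies in K.

p ramifies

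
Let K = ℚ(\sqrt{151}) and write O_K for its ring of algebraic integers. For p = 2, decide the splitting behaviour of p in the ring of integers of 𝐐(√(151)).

Since 151 ≢ 1 mod 4, the ring of integers is ℤ[√151] with discriminant 4·151 = 604.
2 divides disc(K) = 604, so 2 ramifies.

ramified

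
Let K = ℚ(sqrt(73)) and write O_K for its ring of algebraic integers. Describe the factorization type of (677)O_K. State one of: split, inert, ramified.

d = 73 ≡ 1 (mod 4), so O_K = ℤ[(1+√73)/2] and disc(K) = d = 73.
Since gcd(677, 73) = 1 the prime 677 does not ramify.
Compute (73/677) via Euler: 73^((677-1)/2) mod 677 = 676, so (73/677) = -1.
d is a non-residue mod p, hence 677 remains inert in O_K.

remains prime (inert)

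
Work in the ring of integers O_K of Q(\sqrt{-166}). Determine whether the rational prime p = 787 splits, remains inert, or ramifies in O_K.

787 remains inert

d = -166 ≡ 2 (mod 4), so O_K = ℤ[√-166] and disc(K) = 4d = -664.
787 ∤ -664, so 787 is unramified.
Euler's criterion: (-166)^393 mod 787 = 786. Thus (-166|787) = -1.
Legendre symbol -1 ⇒ 787 is inert.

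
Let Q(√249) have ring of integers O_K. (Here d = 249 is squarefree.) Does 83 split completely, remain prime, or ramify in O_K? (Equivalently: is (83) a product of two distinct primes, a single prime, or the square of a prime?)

ramified

d = 249 ≡ 1 (mod 4), so O_K = ℤ[(1+√249)/2] and disc(K) = d = 249.
disc(K) = 249 = 83·3, so p = 83 is ramified.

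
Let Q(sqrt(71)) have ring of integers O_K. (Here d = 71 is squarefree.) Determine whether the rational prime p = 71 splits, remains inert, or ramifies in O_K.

ramifies in O_K

71 mod 4 = 3, hence disc K = 4·71 = 284 and O_K = ℤ[√71].
disc(K) = 284 = 71·4, so p = 71 is ramified.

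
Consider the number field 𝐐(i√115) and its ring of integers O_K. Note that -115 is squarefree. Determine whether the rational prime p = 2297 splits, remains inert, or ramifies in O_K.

split — (2297) = 𝔭₁𝔭₂ with 𝔭₁ ≠ 𝔭₂

d = -115 ≡ 1 (mod 4), so O_K = ℤ[(1+√-115)/2] and disc(K) = d = -115.
disc(K) = -115 is not divisible by 2297; 2297 is unramified.
Euler's criterion: (-115)^1148 mod 2297 = 1. Thus (-115|2297) = 1.
Legendre symbol 1 ⇒ 2297 is split.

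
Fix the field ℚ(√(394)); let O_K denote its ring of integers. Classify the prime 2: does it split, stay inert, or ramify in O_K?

ramifies in O_K

d = 394 ≡ 2 (mod 4), so O_K = ℤ[√394] and disc(K) = 4d = 1576.
disc(K) = 1576 = 2·788, so p = 2 is ramified.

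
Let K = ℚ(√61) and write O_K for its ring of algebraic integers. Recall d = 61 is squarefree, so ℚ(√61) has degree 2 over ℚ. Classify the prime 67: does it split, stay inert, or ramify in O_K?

61 mod 4 = 1, hence disc K = 61 and O_K = ℤ[(1+√61)/2].
Since gcd(67, 61) = 1 the prime 67 does not ramify.
Compute (61/67) via Euler: 61^((67-1)/2) mod 67 = 66, so (61/67) = -1.
Legendre symbol -1 ⇒ 67 is inert.

p is inert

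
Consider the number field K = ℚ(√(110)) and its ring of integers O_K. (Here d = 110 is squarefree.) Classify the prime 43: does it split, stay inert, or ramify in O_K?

110 mod 4 = 2, hence disc K = 4·110 = 440 and O_K = ℤ[√110].
disc(K) = 440 is not divisible by 43; 43 is unramified.
Legendre symbol by Euler's criterion: (110/43) ≡ 110^21 ≡ 1 (mod 43), i.e. (110/43) = 1.
d is a quadratic residue mod p, hence 43 splits in O_K.

splits completely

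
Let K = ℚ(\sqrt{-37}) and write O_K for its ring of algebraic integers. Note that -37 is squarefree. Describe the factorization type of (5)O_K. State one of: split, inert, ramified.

d = -37 ≡ 3 (mod 4), so O_K = ℤ[√-37] and disc(K) = 4d = -148.
disc(K) = -148 is not divisible by 5; 5 is unramified.
Compute (-37/5) via Euler: 3^((5-1)/2) mod 5 = 4, so (-37/5) = -1.
Legendre symbol -1 ⇒ 5 is inert.

inert — (5) stays prime in O_K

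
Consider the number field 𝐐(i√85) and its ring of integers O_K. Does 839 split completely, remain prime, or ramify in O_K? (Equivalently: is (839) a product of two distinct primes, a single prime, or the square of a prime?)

Since -85 ≢ 1 mod 4, the ring of integers is ℤ[√-85] with discriminant 4·(-85) = -340.
Since gcd(839, -340) = 1 the prime 839 does not ramify.
(-85/839) = 754^419 mod 839 = 1, giving Legendre symbol 1.
d is a quadratic residue mod p, hence 839 splits in O_K.

split — (839) = 𝔭₁𝔭₂ with 𝔭₁ ≠ 𝔭₂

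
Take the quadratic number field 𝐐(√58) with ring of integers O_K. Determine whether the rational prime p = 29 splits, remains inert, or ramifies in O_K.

58 mod 4 = 2, hence disc K = 4·58 = 232 and O_K = ℤ[√58].
disc(K) = 232 = 29·8, so p = 29 is ramified.

ramified — (29) = 𝔭²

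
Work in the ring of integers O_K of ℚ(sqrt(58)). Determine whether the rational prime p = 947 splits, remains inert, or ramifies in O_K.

Since 58 ≢ 1 mod 4, the ring of integers is ℤ[√58] with discriminant 4·58 = 232.
disc(K) = 232 is not divisible by 947; 947 is unramified.
(58/947) = 58^473 mod 947 = 1, giving Legendre symbol 1.
Legendre symbol 1 ⇒ 947 is split.

p splits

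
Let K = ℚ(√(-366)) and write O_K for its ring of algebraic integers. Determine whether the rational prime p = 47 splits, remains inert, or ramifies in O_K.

inert — (47) stays prime in O_K

d = -366 ≡ 2 (mod 4), so O_K = ℤ[√-366] and disc(K) = 4d = -1464.
disc(K) = -1464 is not divisible by 47; 47 is unramified.
(-366/47) = 10^23 mod 47 = 46, giving Legendre symbol -1.
Legendre symbol -1 ⇒ 47 is inert.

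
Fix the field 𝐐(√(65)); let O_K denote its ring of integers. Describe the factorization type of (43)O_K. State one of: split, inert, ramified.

65 mod 4 = 1, hence disc K = 65 and O_K = ℤ[(1+√65)/2].
43 ∤ 65, so 43 is unramified.
(65/43) = 22^21 mod 43 = 42, giving Legendre symbol -1.
(65/43) = -1, so 43 is inert.

remains prime (inert)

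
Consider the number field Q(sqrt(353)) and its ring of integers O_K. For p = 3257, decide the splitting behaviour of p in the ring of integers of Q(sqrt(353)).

Since 353 ≡ 1 mod 4, the ring of integers is ℤ[(1+√353)/2] with discriminant 353.
3257 ∤ 353, so 3257 is unramified.
Euler's criterion: 353^1628 mod 3257 = 3256. Thus (353|3257) = -1.
Legendre symbol -1 ⇒ 3257 is inert.

3257 remains inert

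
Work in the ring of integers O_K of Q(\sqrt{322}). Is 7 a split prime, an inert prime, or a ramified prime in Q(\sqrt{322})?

7 is ramified

322 mod 4 = 2, hence disc K = 4·322 = 1288 and O_K = ℤ[√322].
Ramification test: 7 | 1288. The prime 7 ramifies in K.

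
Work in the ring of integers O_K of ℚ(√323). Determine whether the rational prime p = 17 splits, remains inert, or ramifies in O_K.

ramified — (17) = 𝔭²

323 mod 4 = 3, hence disc K = 4·323 = 1292 and O_K = ℤ[√323].
disc(K) = 1292 = 17·76, so p = 17 is ramified.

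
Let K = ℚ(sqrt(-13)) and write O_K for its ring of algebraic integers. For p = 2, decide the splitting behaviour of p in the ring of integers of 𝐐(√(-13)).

-13 mod 4 = 3, hence disc K = 4·(-13) = -52 and O_K = ℤ[√-13].
2 divides disc(K) = -52, so 2 ramifies.

2 is ramified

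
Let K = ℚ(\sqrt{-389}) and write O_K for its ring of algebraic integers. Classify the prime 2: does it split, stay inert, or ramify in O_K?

d = -389 ≡ 3 (mod 4), so O_K = ℤ[√-389] and disc(K) = 4d = -1556.
disc(K) = -1556 = 2·(-778), so p = 2 is ramified.

ramifies in O_K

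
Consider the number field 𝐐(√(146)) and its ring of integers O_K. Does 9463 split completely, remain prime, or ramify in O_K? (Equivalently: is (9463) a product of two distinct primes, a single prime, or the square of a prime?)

146 mod 4 = 2, hence disc K = 4·146 = 584 and O_K = ℤ[√146].
9463 ∤ 584, so 9463 is unramified.
(146/9463) = 146^4731 mod 9463 = 1, giving Legendre symbol 1.
d is a quadratic residue mod p, hence 9463 splits in O_K.

9463 splits in O_K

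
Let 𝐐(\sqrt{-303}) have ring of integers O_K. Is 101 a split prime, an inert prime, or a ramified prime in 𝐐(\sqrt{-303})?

p ramifies

d = -303 ≡ 1 (mod 4), so O_K = ℤ[(1+√-303)/2] and disc(K) = d = -303.
101 divides disc(K) = -303, so 101 ramifies.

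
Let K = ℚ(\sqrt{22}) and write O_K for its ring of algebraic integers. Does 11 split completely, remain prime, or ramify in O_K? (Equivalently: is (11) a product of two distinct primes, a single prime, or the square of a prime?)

11 is ramified

22 mod 4 = 2, hence disc K = 4·22 = 88 and O_K = ℤ[√22].
disc(K) = 88 = 11·8, so p = 11 is ramified.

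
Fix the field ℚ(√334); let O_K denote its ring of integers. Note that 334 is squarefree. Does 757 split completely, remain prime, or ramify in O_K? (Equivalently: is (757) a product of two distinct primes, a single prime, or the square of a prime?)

Since 334 ≢ 1 mod 4, the ring of integers is ℤ[√334] with discriminant 4·334 = 1336.
disc(K) = 1336 is not divisible by 757; 757 is unramified.
(334/757) = 334^378 mod 757 = 756, giving Legendre symbol -1.
d is a non-residue mod p, hence 757 remains inert in O_K.

inert — (757) stays prime in O_K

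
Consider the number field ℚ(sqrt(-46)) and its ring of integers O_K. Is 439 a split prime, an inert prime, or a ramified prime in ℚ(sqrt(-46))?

p splits

Since -46 ≢ 1 mod 4, the ring of integers is ℤ[√-46] with discriminant 4·(-46) = -184.
439 ∤ -184, so 439 is unramified.
Euler's criterion: (-46)^219 mod 439 = 1. Thus (-46|439) = 1.
d is a quadratic residue mod p, hence 439 splits in O_K.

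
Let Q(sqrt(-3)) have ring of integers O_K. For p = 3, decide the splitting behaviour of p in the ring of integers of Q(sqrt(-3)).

d = -3 ≡ 1 (mod 4), so O_K = ℤ[(1+√-3)/2] and disc(K) = d = -3.
Ramification test: 3 | -3. The prime 3 ramifies in K.

ramified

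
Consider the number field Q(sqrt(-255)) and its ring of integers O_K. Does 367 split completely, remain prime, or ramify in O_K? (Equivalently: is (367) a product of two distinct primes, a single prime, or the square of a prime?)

-255 mod 4 = 1, hence disc K = -255 and O_K = ℤ[(1+√-255)/2].
Since gcd(367, -255) = 1 the prime 367 does not ramify.
(-255/367) = 112^183 mod 367 = 1, giving Legendre symbol 1.
d is a quadratic residue mod p, hence 367 splits in O_K.

p splits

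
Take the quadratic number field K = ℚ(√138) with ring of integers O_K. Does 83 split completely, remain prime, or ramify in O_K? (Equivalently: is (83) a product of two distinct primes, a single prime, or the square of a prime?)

138 mod 4 = 2, hence disc K = 4·138 = 552 and O_K = ℤ[√138].
83 ∤ 552, so 83 is unramified.
Compute (138/83) via Euler: 55^((83-1)/2) mod 83 = 82, so (138/83) = -1.
d is a non-residue mod p, hence 83 remains inert in O_K.

p is inert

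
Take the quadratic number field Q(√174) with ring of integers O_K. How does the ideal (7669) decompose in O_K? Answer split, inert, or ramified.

inert — (7669) stays prime in O_K

174 mod 4 = 2, hence disc K = 4·174 = 696 and O_K = ℤ[√174].
7669 ∤ 696, so 7669 is unramified.
Legendre symbol by Euler's criterion: (174/7669) ≡ 174^3834 ≡ 7668 (mod 7669), i.e. (174/7669) = -1.
d is a non-residue mod p, hence 7669 remains inert in O_K.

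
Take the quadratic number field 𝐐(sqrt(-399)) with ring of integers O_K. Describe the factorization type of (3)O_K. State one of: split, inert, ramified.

ramified — (3) = 𝔭²

d = -399 ≡ 1 (mod 4), so O_K = ℤ[(1+√-399)/2] and disc(K) = d = -399.
3 divides disc(K) = -399, so 3 ramifies.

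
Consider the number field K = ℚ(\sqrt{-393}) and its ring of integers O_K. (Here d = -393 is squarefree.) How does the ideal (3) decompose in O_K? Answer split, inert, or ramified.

ramified

Since -393 ≢ 1 mod 4, the ring of integers is ℤ[√-393] with discriminant 4·(-393) = -1572.
Ramification test: 3 | -1572. The prime 3 ramifies in K.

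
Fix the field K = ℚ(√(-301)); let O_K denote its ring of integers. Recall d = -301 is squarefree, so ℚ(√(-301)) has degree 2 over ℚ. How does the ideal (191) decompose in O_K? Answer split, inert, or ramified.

-301 mod 4 = 3, hence disc K = 4·(-301) = -1204 and O_K = ℤ[√-301].
Since gcd(191, -1204) = 1 the prime 191 does not ramify.
Euler's criterion: (-301)^95 mod 191 = 1. Thus (-301|191) = 1.
Legendre symbol 1 ⇒ 191 is split.

p splits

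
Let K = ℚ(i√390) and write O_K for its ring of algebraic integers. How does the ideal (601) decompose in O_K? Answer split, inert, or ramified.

601 splits in O_K

Since -390 ≢ 1 mod 4, the ring of integers is ℤ[√-390] with discriminant 4·(-390) = -1560.
disc(K) = -1560 is not divisible by 601; 601 is unramified.
Compute (-390/601) via Euler: 211^((601-1)/2) mod 601 = 1, so (-390/601) = 1.
d is a quadratic residue mod p, hence 601 splits in O_K.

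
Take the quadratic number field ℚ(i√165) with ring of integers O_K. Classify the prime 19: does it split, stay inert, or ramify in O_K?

Since -165 ≢ 1 mod 4, the ring of integers is ℤ[√-165] with discriminant 4·(-165) = -660.
19 ∤ -660, so 19 is unramified.
Legendre symbol by Euler's criterion: (-165/19) ≡ (-165)^9 ≡ 1 (mod 19), i.e. (-165/19) = 1.
(-165/19) = 1, so 19 splits.

split — (19) = 𝔭₁𝔭₂ with 𝔭₁ ≠ 𝔭₂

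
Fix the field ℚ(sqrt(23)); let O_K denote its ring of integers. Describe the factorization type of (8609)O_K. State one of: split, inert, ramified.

inert

d = 23 ≡ 3 (mod 4), so O_K = ℤ[√23] and disc(K) = 4d = 92.
disc(K) = 92 is not divisible by 8609; 8609 is unramified.
Euler's criterion: 23^4304 mod 8609 = 8608. Thus (23|8609) = -1.
d is a non-residue mod p, hence 8609 remains inert in O_K.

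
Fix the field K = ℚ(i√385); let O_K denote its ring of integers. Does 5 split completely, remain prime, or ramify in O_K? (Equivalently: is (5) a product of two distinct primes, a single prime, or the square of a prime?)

5 is ramified

Since -385 ≢ 1 mod 4, the ring of integers is ℤ[√-385] with discriminant 4·(-385) = -1540.
Ramification test: 5 | -1540. The prime 5 ramifies in K.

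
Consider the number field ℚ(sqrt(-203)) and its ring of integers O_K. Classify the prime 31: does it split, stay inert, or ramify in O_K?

p splits

Since -203 ≡ 1 mod 4, the ring of integers is ℤ[(1+√-203)/2] with discriminant -203.
disc(K) = -203 is not divisible by 31; 31 is unramified.
Euler's criterion: (-203)^15 mod 31 = 1. Thus (-203|31) = 1.
Legendre symbol 1 ⇒ 31 is split.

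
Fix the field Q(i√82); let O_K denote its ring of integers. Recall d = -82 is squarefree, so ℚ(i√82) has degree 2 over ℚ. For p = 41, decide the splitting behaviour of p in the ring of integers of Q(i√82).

ramifies in O_K

-82 mod 4 = 2, hence disc K = 4·(-82) = -328 and O_K = ℤ[√-82].
41 divides disc(K) = -328, so 41 ramifies.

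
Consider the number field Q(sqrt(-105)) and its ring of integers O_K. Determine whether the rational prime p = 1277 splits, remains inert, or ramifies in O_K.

d = -105 ≡ 3 (mod 4), so O_K = ℤ[√-105] and disc(K) = 4d = -420.
disc(K) = -420 is not divisible by 1277; 1277 is unramified.
(-105/1277) = 1172^638 mod 1277 = 1276, giving Legendre symbol -1.
d is a non-residue mod p, hence 1277 remains inert in O_K.

inert — (1277) stays prime in O_K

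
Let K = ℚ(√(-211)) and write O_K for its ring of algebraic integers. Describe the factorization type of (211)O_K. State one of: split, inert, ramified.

p ramifies

Since -211 ≡ 1 mod 4, the ring of integers is ℤ[(1+√-211)/2] with discriminant -211.
disc(K) = -211 = 211·(-1), so p = 211 is ramified.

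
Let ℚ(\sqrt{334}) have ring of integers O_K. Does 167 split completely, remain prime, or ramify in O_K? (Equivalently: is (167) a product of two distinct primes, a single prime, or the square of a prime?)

334 mod 4 = 2, hence disc K = 4·334 = 1336 and O_K = ℤ[√334].
disc(K) = 1336 = 167·8, so p = 167 is ramified.

p ramifies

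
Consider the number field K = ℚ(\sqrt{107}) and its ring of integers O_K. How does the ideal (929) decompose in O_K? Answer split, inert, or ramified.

p is inert

d = 107 ≡ 3 (mod 4), so O_K = ℤ[√107] and disc(K) = 4d = 428.
disc(K) = 428 is not divisible by 929; 929 is unramified.
Euler's criterion: 107^464 mod 929 = 928. Thus (107|929) = -1.
d is a non-residue mod p, hence 929 remains inert in O_K.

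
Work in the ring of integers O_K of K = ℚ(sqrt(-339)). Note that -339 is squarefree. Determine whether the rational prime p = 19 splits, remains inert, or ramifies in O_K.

Since -339 ≡ 1 mod 4, the ring of integers is ℤ[(1+√-339)/2] with discriminant -339.
Since gcd(19, -339) = 1 the prime 19 does not ramify.
Compute (-339/19) via Euler: 3^((19-1)/2) mod 19 = 18, so (-339/19) = -1.
Legendre symbol -1 ⇒ 19 is inert.

remains prime (inert)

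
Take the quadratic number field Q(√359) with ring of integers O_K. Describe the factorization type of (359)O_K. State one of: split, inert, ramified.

ramifies in O_K

359 mod 4 = 3, hence disc K = 4·359 = 1436 and O_K = ℤ[√359].
359 divides disc(K) = 1436, so 359 ramifies.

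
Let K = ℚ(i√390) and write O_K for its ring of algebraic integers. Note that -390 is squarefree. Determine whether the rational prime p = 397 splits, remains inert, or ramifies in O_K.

d = -390 ≡ 2 (mod 4), so O_K = ℤ[√-390] and disc(K) = 4d = -1560.
397 ∤ -1560, so 397 is unramified.
(-390/397) = 7^198 mod 397 = 396, giving Legendre symbol -1.
(-390/397) = -1, so 397 is inert.

397 remains inert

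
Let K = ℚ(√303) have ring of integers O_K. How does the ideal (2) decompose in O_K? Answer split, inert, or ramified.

ramified — (2) = 𝔭²

d = 303 ≡ 3 (mod 4), so O_K = ℤ[√303] and disc(K) = 4d = 1212.
disc(K) = 1212 = 2·606, so p = 2 is ramified.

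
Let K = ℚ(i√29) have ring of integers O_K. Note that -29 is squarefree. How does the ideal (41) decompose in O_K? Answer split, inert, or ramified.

inert — (41) stays prime in O_K

-29 mod 4 = 3, hence disc K = 4·(-29) = -116 and O_K = ℤ[√-29].
41 ∤ -116, so 41 is unramified.
Compute (-29/41) via Euler: 12^((41-1)/2) mod 41 = 40, so (-29/41) = -1.
(-29/41) = -1, so 41 is inert.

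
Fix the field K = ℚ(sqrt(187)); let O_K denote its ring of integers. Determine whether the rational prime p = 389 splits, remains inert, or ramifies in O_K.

d = 187 ≡ 3 (mod 4), so O_K = ℤ[√187] and disc(K) = 4d = 748.
Since gcd(389, 748) = 1 the prime 389 does not ramify.
Legendre symbol by Euler's criterion: (187/389) ≡ 187^194 ≡ 1 (mod 389), i.e. (187/389) = 1.
(187/389) = 1, so 389 splits.

split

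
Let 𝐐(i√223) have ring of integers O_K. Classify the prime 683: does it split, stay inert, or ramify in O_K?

-223 mod 4 = 1, hence disc K = -223 and O_K = ℤ[(1+√-223)/2].
disc(K) = -223 is not divisible by 683; 683 is unramified.
Compute (-223/683) via Euler: 460^((683-1)/2) mod 683 = 1, so (-223/683) = 1.
d is a quadratic residue mod p, hence 683 splits in O_K.

p splits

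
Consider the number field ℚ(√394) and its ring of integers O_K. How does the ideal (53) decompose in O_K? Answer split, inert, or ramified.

53 remains inert

d = 394 ≡ 2 (mod 4), so O_K = ℤ[√394] and disc(K) = 4d = 1576.
disc(K) = 1576 is not divisible by 53; 53 is unramified.
Compute (394/53) via Euler: 23^((53-1)/2) mod 53 = 52, so (394/53) = -1.
Legendre symbol -1 ⇒ 53 is inert.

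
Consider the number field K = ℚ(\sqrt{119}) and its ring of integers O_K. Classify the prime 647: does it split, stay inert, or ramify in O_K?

splits completely

d = 119 ≡ 3 (mod 4), so O_K = ℤ[√119] and disc(K) = 4d = 476.
647 ∤ 476, so 647 is unramified.
Legendre symbol by Euler's criterion: (119/647) ≡ 119^323 ≡ 1 (mod 647), i.e. (119/647) = 1.
Legendre symbol 1 ⇒ 647 is split.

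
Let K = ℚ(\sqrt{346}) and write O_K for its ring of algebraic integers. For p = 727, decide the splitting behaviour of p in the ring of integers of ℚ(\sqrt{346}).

727 splits in O_K

346 mod 4 = 2, hence disc K = 4·346 = 1384 and O_K = ℤ[√346].
disc(K) = 1384 is not divisible by 727; 727 is unramified.
Legendre symbol by Euler's criterion: (346/727) ≡ 346^363 ≡ 1 (mod 727), i.e. (346/727) = 1.
d is a quadratic residue mod p, hence 727 splits in O_K.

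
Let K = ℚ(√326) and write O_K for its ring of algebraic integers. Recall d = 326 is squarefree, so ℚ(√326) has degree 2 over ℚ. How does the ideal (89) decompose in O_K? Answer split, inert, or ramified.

remains prime (inert)

d = 326 ≡ 2 (mod 4), so O_K = ℤ[√326] and disc(K) = 4d = 1304.
89 ∤ 1304, so 89 is unramified.
Compute (326/89) via Euler: 59^((89-1)/2) mod 89 = 88, so (326/89) = -1.
(326/89) = -1, so 89 is inert.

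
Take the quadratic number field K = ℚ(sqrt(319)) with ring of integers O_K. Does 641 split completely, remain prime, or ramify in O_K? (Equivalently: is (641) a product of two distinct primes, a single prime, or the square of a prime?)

319 mod 4 = 3, hence disc K = 4·319 = 1276 and O_K = ℤ[√319].
disc(K) = 1276 is not divisible by 641; 641 is unramified.
Legendre symbol by Euler's criterion: (319/641) ≡ 319^320 ≡ 640 (mod 641), i.e. (319/641) = -1.
(319/641) = -1, so 641 is inert.

inert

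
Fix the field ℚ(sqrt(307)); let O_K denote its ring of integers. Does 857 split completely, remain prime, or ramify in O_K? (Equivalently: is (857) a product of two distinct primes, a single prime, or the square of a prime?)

inert

307 mod 4 = 3, hence disc K = 4·307 = 1228 and O_K = ℤ[√307].
857 ∤ 1228, so 857 is unramified.
Compute (307/857) via Euler: 307^((857-1)/2) mod 857 = 856, so (307/857) = -1.
d is a non-residue mod p, hence 857 remains inert in O_K.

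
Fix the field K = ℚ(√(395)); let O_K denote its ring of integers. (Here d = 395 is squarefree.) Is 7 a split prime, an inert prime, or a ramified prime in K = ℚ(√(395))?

Since 395 ≢ 1 mod 4, the ring of integers is ℤ[√395] with discriminant 4·395 = 1580.
disc(K) = 1580 is not divisible by 7; 7 is unramified.
(395/7) = 3^3 mod 7 = 6, giving Legendre symbol -1.
d is a non-residue mod p, hence 7 remains inert in O_K.

p is inert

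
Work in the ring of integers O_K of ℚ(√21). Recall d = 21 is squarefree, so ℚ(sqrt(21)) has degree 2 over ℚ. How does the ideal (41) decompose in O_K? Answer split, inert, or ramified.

d = 21 ≡ 1 (mod 4), so O_K = ℤ[(1+√21)/2] and disc(K) = d = 21.
Since gcd(41, 21) = 1 the prime 41 does not ramify.
Legendre symbol by Euler's criterion: (21/41) ≡ 21^20 ≡ 1 (mod 41), i.e. (21/41) = 1.
Legendre symbol 1 ⇒ 41 is split.

split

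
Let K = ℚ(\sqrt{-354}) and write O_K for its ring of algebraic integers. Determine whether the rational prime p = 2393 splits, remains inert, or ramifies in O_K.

p splits

Since -354 ≢ 1 mod 4, the ring of integers is ℤ[√-354] with discriminant 4·(-354) = -1416.
disc(K) = -1416 is not divisible by 2393; 2393 is unramified.
Compute (-354/2393) via Euler: 2039^((2393-1)/2) mod 2393 = 1, so (-354/2393) = 1.
d is a quadratic residue mod p, hence 2393 splits in O_K.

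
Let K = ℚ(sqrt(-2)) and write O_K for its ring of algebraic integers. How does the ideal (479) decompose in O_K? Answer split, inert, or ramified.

inert

-2 mod 4 = 2, hence disc K = 4·(-2) = -8 and O_K = ℤ[√-2].
479 ∤ -8, so 479 is unramified.
(-2/479) = 477^239 mod 479 = 478, giving Legendre symbol -1.
d is a non-residue mod p, hence 479 remains inert in O_K.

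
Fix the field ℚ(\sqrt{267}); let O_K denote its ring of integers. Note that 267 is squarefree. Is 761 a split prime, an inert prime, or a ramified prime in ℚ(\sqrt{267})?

Since 267 ≢ 1 mod 4, the ring of integers is ℤ[√267] with discriminant 4·267 = 1068.
disc(K) = 1068 is not divisible by 761; 761 is unramified.
Euler's criterion: 267^380 mod 761 = 760. Thus (267|761) = -1.
Legendre symbol -1 ⇒ 761 is inert.

inert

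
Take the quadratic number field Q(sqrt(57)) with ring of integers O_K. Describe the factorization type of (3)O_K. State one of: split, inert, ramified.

ramified — (3) = 𝔭²

d = 57 ≡ 1 (mod 4), so O_K = ℤ[(1+√57)/2] and disc(K) = d = 57.
3 divides disc(K) = 57, so 3 ramifies.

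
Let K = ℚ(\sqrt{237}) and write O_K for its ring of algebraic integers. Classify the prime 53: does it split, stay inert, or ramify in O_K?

d = 237 ≡ 1 (mod 4), so O_K = ℤ[(1+√237)/2] and disc(K) = d = 237.
53 ∤ 237, so 53 is unramified.
Euler's criterion: 237^26 mod 53 = 1. Thus (237|53) = 1.
Legendre symbol 1 ⇒ 53 is split.

p splits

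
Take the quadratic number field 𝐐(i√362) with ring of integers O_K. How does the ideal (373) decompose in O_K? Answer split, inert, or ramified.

-362 mod 4 = 2, hence disc K = 4·(-362) = -1448 and O_K = ℤ[√-362].
Since gcd(373, -1448) = 1 the prime 373 does not ramify.
Legendre symbol by Euler's criterion: (-362/373) ≡ (-362)^186 ≡ 372 (mod 373), i.e. (-362/373) = -1.
Legendre symbol -1 ⇒ 373 is inert.

373 remains inert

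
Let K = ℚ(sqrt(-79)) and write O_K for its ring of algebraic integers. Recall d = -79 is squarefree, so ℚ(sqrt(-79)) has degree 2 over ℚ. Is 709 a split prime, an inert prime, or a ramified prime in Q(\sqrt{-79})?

d = -79 ≡ 1 (mod 4), so O_K = ℤ[(1+√-79)/2] and disc(K) = d = -79.
709 ∤ -79, so 709 is unramified.
Compute (-79/709) via Euler: 630^((709-1)/2) mod 709 = 708, so (-79/709) = -1.
(-79/709) = -1, so 709 is inert.

p is inert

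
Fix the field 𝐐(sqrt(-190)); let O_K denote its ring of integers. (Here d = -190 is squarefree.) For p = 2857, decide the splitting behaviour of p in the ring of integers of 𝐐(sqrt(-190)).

remains prime (inert)

-190 mod 4 = 2, hence disc K = 4·(-190) = -760 and O_K = ℤ[√-190].
2857 ∤ -760, so 2857 is unramified.
Compute (-190/2857) via Euler: 2667^((2857-1)/2) mod 2857 = 2856, so (-190/2857) = -1.
(-190/2857) = -1, so 2857 is inert.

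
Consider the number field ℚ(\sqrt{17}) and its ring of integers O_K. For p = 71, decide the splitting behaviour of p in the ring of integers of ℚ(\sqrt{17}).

Since 17 ≡ 1 mod 4, the ring of integers is ℤ[(1+√17)/2] with discriminant 17.
disc(K) = 17 is not divisible by 71; 71 is unramified.
Euler's criterion: 17^35 mod 71 = 70. Thus (17|71) = -1.
Legendre symbol -1 ⇒ 71 is inert.

71 remains inert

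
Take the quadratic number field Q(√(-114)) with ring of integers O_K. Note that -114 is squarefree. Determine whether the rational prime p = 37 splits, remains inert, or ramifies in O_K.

split — (37) = 𝔭₁𝔭₂ with 𝔭₁ ≠ 𝔭₂

-114 mod 4 = 2, hence disc K = 4·(-114) = -456 and O_K = ℤ[√-114].
37 ∤ -456, so 37 is unramified.
Legendre symbol by Euler's criterion: (-114/37) ≡ (-114)^18 ≡ 1 (mod 37), i.e. (-114/37) = 1.
d is a quadratic residue mod p, hence 37 splits in O_K.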